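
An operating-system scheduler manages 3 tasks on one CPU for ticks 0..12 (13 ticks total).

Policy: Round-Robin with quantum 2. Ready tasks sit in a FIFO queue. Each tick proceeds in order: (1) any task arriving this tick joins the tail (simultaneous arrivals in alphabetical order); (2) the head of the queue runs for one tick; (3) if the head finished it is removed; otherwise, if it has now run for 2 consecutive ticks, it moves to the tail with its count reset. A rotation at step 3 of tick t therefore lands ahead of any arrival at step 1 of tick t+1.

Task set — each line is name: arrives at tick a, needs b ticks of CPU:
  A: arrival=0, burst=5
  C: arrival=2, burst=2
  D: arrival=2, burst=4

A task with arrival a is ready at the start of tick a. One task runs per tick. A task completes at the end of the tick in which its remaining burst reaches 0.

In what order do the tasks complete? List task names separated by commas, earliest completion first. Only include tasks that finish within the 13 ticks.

completion order = C, A, D

t=0: queue=[A] q_used=0 → run A
t=1: queue=[A] q_used=1 → run A
t=2: queue=[A,C,D] q_used=0 → run A
t=3: queue=[A,C,D] q_used=1 → run A
t=4: queue=[C,D,A] q_used=0 → run C
t=5: queue=[C,D,A] q_used=1 → run C
t=6: queue=[D,A] q_used=0 → run D
t=7: queue=[D,A] q_used=1 → run D
t=8: queue=[A,D] q_used=0 → run A
t=9: queue=[D] q_used=0 → run D
t=10: queue=[D] q_used=1 → run D
t=11: (idle)
t=12: (idle)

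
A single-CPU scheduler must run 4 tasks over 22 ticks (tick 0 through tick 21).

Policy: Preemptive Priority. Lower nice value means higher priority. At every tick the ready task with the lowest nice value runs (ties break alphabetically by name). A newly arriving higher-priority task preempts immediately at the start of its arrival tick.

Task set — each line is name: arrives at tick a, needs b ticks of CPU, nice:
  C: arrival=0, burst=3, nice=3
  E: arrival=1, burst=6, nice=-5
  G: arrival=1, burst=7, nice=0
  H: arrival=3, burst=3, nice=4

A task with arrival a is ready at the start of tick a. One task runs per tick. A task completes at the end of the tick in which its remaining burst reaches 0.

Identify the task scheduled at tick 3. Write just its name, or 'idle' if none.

running at tick 3 = E

t=0: ready={C} → run C
t=1: ready={C,E,G} → run E
t=2: ready={C,E,G} → run E
t=3: ready={C,E,G,H} → run E
t=4: ready={C,E,G,H} → run E
t=5: ready={C,E,G,H} → run E
t=6: ready={C,E,G,H} → run E
t=7: ready={C,G,H} → run G
t=8: ready={C,G,H} → run G
t=9: ready={C,G,H} → run G
t=10: ready={C,G,H} → run G
t=11: ready={C,G,H} → run G
t=12: ready={C,G,H} → run G
t=13: ready={C,G,H} → run G
t=14: ready={C,H} → run C
t=15: ready={C,H} → run C
t=16: ready={H} → run H
t=17: ready={H} → run H
t=18: ready={H} → run H
t=19: (idle)
t=20: (idle)
t=21: (idle)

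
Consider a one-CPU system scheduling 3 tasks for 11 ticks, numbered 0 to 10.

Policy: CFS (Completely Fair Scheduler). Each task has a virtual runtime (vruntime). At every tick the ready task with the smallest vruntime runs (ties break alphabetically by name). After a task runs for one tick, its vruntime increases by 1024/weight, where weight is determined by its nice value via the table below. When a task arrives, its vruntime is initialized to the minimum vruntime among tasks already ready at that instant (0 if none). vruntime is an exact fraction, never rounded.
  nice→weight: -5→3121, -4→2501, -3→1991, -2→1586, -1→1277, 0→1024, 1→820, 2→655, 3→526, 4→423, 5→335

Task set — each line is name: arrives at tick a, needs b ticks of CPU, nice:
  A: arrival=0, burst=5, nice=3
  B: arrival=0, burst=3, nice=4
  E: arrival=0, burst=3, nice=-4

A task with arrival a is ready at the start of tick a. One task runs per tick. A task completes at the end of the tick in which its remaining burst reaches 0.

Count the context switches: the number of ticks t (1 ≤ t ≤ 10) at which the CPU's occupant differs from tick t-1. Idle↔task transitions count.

context switches = 7

t=0: vr[A=0 B=0 E=0] → run A
t=1: vr[A=512/263 B=0 E=0] → run B
t=2: vr[A=512/263 B=1024/423 E=0] → run E
t=3: vr[A=512/263 B=1024/423 E=1024/2501] → run E
t=4: vr[A=512/263 B=1024/423 E=2048/2501] → run E
t=5: vr[A=512/263 B=1024/423] → run A
t=6: vr[A=1024/263 B=1024/423] → run B
t=7: vr[A=1024/263 B=2048/423] → run A
t=8: vr[A=1536/263 B=2048/423] → run B
t=9: vr[A=1536/263] → run A
t=10: vr[A=2048/263] → run A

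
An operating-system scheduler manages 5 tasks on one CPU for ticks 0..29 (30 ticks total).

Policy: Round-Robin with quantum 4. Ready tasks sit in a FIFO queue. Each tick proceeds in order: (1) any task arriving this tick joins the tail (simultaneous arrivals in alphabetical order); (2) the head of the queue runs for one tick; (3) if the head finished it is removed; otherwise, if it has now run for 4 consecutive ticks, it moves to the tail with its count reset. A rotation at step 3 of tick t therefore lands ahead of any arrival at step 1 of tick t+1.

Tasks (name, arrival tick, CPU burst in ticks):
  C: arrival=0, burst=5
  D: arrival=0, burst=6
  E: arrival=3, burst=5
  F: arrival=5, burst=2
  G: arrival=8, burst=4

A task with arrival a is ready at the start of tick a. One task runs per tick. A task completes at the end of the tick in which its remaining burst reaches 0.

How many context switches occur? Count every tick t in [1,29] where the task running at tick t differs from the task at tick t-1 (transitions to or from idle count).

t=0: queue=[C,D] q_used=0 → run C
t=1: queue=[C,D] q_used=1 → run C
t=2: queue=[C,D] q_used=2 → run C
t=3: queue=[C,D,E] q_used=3 → run C
t=4: queue=[D,E,C] q_used=0 → run D
t=5: queue=[D,E,C,F] q_used=1 → run D
t=6: queue=[D,E,C,F] q_used=2 → run D
t=7: queue=[D,E,C,F] q_used=3 → run D
t=8: queue=[E,C,F,D,G] q_used=0 → run E
t=9: queue=[E,C,F,D,G] q_used=1 → run E
t=10: queue=[E,C,F,D,G] q_used=2 → run E
t=11: queue=[E,C,F,D,G] q_used=3 → run E
t=12: queue=[C,F,D,G,E] q_used=0 → run C
t=13: queue=[F,D,G,E] q_used=0 → run F
t=14: queue=[F,D,G,E] q_used=1 → run F
t=15: queue=[D,G,E] q_used=0 → run D
t=16: queue=[D,G,E] q_used=1 → run D
t=17: queue=[G,E] q_used=0 → run G
t=18: queue=[G,E] q_used=1 → run G
t=19: queue=[G,E] q_used=2 → run G
t=20: queue=[G,E] q_used=3 → run G
t=21: queue=[E] q_used=0 → run E
t=22: (idle)
t=23: (idle)
t=24: (idle)
t=25: (idle)
t=26: (idle)
t=27: (idle)
t=28: (idle)
t=29: (idle)

context switches = 8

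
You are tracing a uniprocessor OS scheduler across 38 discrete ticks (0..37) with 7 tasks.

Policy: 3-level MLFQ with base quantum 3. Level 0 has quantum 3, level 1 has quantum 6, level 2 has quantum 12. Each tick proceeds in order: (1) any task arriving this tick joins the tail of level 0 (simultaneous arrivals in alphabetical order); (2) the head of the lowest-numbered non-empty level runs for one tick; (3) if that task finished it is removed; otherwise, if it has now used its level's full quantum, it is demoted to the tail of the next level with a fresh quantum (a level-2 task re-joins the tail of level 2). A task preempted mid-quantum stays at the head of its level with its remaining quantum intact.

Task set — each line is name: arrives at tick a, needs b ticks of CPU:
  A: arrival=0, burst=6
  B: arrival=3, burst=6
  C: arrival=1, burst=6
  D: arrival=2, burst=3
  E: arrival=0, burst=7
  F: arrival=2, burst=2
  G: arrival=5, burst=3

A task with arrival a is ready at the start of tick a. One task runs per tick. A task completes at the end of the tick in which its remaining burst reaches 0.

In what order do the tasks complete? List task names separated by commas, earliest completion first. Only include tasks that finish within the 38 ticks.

completion order = D, F, G, A, E, C, B

t=0: L0/L1/L2 = AE/-/- → run A
t=1: L0/L1/L2 = AEC/-/- → run A
t=2: L0/L1/L2 = AECDF/-/- → run A
t=3: L0/L1/L2 = ECDFB/A/- → run E
t=4: L0/L1/L2 = ECDFB/A/- → run E
t=5: L0/L1/L2 = ECDFBG/A/- → run E
t=6: L0/L1/L2 = CDFBG/AE/- → run C
t=7: L0/L1/L2 = CDFBG/AE/- → run C
t=8: L0/L1/L2 = CDFBG/AE/- → run C
t=9: L0/L1/L2 = DFBG/AEC/- → run D
t=10: L0/L1/L2 = DFBG/AEC/- → run D
t=11: L0/L1/L2 = DFBG/AEC/- → run D
t=12: L0/L1/L2 = FBG/AEC/- → run F
t=13: L0/L1/L2 = FBG/AEC/- → run F
t=14: L0/L1/L2 = BG/AEC/- → run B
t=15: L0/L1/L2 = BG/AEC/- → run B
t=16: L0/L1/L2 = BG/AEC/- → run B
t=17: L0/L1/L2 = G/AECB/- → run G
t=18: L0/L1/L2 = G/AECB/- → run G
t=19: L0/L1/L2 = G/AECB/- → run G
t=20: L0/L1/L2 = -/AECB/- → run A
t=21: L0/L1/L2 = -/AECB/- → run A
t=22: L0/L1/L2 = -/AECB/- → run A
t=23: L0/L1/L2 = -/ECB/- → run E
t=24: L0/L1/L2 = -/ECB/- → run E
t=25: L0/L1/L2 = -/ECB/- → run E
t=26: L0/L1/L2 = -/ECB/- → run E
t=27: L0/L1/L2 = -/CB/- → run C
t=28: L0/L1/L2 = -/CB/- → run C
t=29: L0/L1/L2 = -/CB/- → run C
t=30: L0/L1/L2 = -/B/- → run B
t=31: L0/L1/L2 = -/B/- → run B
t=32: L0/L1/L2 = -/B/- → run B
t=33: (idle)
t=34: (idle)
t=35: (idle)
t=36: (idle)
t=37: (idle)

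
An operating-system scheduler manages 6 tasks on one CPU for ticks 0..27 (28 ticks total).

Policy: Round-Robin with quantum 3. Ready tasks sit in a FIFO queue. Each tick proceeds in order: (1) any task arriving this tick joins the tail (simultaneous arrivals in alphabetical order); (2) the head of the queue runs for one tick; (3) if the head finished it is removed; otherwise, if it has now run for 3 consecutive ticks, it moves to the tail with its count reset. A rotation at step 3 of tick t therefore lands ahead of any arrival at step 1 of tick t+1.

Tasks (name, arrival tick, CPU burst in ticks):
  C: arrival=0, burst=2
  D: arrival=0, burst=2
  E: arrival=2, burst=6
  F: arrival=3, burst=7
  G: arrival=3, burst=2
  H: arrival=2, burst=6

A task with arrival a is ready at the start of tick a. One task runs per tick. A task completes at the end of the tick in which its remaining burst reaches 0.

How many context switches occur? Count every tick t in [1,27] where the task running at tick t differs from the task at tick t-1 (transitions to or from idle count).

context switches = 9

t=0: queue=[C,D] q_used=0 → run C
t=1: queue=[C,D] q_used=1 → run C
t=2: queue=[D,E,H] q_used=0 → run D
t=3: queue=[D,E,H,F,G] q_used=1 → run D
t=4: queue=[E,H,F,G] q_used=0 → run E
t=5: queue=[E,H,F,G] q_used=1 → run E
t=6: queue=[E,H,F,G] q_used=2 → run E
t=7: queue=[H,F,G,E] q_used=0 → run H
t=8: queue=[H,F,G,E] q_used=1 → run H
t=9: queue=[H,F,G,E] q_used=2 → run H
t=10: queue=[F,G,E,H] q_used=0 → run F
t=11: queue=[F,G,E,H] q_used=1 → run F
t=12: queue=[F,G,E,H] q_used=2 → run F
t=13: queue=[G,E,H,F] q_used=0 → run G
t=14: queue=[G,E,H,F] q_used=1 → run G
t=15: queue=[E,H,F] q_used=0 → run E
t=16: queue=[E,H,F] q_used=1 → run E
t=17: queue=[E,H,F] q_used=2 → run E
t=18: queue=[H,F] q_used=0 → run H
t=19: queue=[H,F] q_used=1 → run H
t=20: queue=[H,F] q_used=2 → run H
t=21: queue=[F] q_used=0 → run F
t=22: queue=[F] q_used=1 → run F
t=23: queue=[F] q_used=2 → run F
t=24: queue=[F] q_used=0 → run F
t=25: (idle)
t=26: (idle)
t=27: (idle)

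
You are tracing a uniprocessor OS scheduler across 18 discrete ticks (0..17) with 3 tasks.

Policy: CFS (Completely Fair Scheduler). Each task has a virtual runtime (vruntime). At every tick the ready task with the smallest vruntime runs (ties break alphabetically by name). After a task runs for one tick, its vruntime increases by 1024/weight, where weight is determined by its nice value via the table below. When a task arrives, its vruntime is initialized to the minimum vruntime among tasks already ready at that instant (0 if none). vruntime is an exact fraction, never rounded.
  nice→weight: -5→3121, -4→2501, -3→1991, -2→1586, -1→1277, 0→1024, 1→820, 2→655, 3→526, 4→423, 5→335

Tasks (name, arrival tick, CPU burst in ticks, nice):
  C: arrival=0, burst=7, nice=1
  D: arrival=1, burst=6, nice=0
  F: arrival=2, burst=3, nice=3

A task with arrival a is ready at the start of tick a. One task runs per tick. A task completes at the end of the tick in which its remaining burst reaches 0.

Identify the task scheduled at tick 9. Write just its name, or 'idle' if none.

t=0: vr[C=0] → run C
t=1: vr[C=256/205 D=256/205] → run C
t=2: vr[C=512/205 D=256/205 F=256/205] → run D
t=3: vr[C=512/205 D=461/205 F=256/205] → run F
t=4: vr[C=512/205 D=461/205 F=172288/53915] → run D
t=5: vr[C=512/205 D=666/205 F=172288/53915] → run C
t=6: vr[C=768/205 D=666/205 F=172288/53915] → run F
t=7: vr[C=768/205 D=666/205 F=277248/53915] → run D
t=8: vr[C=768/205 D=871/205 F=277248/53915] → run C
t=9: vr[C=1024/205 D=871/205 F=277248/53915] → run D
t=10: vr[C=1024/205 D=1076/205 F=277248/53915] → run C
t=11: vr[C=256/41 D=1076/205 F=277248/53915] → run F
t=12: vr[C=256/41 D=1076/205] → run D
t=13: vr[C=256/41 D=1281/205] → run C
t=14: vr[C=1536/205 D=1281/205] → run D
t=15: vr[C=1536/205] → run C
t=16: (idle)
t=17: (idle)

running at tick 9 = D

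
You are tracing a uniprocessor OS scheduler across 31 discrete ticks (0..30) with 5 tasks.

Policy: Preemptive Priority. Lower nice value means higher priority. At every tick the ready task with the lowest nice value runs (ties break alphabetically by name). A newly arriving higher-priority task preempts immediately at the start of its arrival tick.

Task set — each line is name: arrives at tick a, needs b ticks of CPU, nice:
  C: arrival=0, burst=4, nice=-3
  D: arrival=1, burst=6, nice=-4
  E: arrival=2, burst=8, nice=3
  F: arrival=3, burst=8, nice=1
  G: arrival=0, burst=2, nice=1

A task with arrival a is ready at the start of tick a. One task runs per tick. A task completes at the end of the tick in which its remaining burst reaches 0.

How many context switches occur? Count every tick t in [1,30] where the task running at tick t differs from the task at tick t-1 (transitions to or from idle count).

context switches = 6

t=0: ready={C,G} → run C
t=1: ready={C,D,G} → run D
t=2: ready={C,D,E,G} → run D
t=3: ready={C,D,E,F,G} → run D
t=4: ready={C,D,E,F,G} → run D
t=5: ready={C,D,E,F,G} → run D
t=6: ready={C,D,E,F,G} → run D
t=7: ready={C,E,F,G} → run C
t=8: ready={C,E,F,G} → run C
t=9: ready={C,E,F,G} → run C
t=10: ready={E,F,G} → run F
t=11: ready={E,F,G} → run F
t=12: ready={E,F,G} → run F
t=13: ready={E,F,G} → run F
t=14: ready={E,F,G} → run F
t=15: ready={E,F,G} → run F
t=16: ready={E,F,G} → run F
t=17: ready={E,F,G} → run F
t=18: ready={E,G} → run G
t=19: ready={E,G} → run G
t=20: ready={E} → run E
t=21: ready={E} → run E
t=22: ready={E} → run E
t=23: ready={E} → run E
t=24: ready={E} → run E
t=25: ready={E} → run E
t=26: ready={E} → run E
t=27: ready={E} → run E
t=28: (idle)
t=29: (idle)
t=30: (idle)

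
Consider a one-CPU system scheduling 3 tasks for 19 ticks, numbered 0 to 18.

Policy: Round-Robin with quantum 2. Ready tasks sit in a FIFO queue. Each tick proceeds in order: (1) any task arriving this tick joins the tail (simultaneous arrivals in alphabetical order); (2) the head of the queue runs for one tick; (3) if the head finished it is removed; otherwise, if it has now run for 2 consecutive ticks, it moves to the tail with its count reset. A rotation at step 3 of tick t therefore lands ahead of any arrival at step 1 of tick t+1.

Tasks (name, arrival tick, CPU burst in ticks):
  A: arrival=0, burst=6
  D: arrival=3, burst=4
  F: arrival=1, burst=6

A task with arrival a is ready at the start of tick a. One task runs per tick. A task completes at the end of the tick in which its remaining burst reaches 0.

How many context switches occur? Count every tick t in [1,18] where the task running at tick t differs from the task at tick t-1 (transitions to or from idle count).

t=0: queue=[A] q_used=0 → run A
t=1: queue=[A,F] q_used=1 → run A
t=2: queue=[F,A] q_used=0 → run F
t=3: queue=[F,A,D] q_used=1 → run F
t=4: queue=[A,D,F] q_used=0 → run A
t=5: queue=[A,D,F] q_used=1 → run A
t=6: queue=[D,F,A] q_used=0 → run D
t=7: queue=[D,F,A] q_used=1 → run D
t=8: queue=[F,A,D] q_used=0 → run F
t=9: queue=[F,A,D] q_used=1 → run F
t=10: queue=[A,D,F] q_used=0 → run A
t=11: queue=[A,D,F] q_used=1 → run A
t=12: queue=[D,F] q_used=0 → run D
t=13: queue=[D,F] q_used=1 → run D
t=14: queue=[F] q_used=0 → run F
t=15: queue=[F] q_used=1 → run F
t=16: (idle)
t=17: (idle)
t=18: (idle)

context switches = 8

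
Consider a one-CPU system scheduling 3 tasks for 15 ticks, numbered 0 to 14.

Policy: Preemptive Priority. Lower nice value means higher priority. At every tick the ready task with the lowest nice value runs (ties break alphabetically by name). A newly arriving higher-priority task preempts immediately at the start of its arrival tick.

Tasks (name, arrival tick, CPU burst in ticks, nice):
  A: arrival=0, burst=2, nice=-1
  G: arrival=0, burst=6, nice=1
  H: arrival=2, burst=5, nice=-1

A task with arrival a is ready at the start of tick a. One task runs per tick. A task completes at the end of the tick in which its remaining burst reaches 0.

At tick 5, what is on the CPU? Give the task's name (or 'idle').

t=0: ready={A,G} → run A
t=1: ready={A,G} → run A
t=2: ready={G,H} → run H
t=3: ready={G,H} → run H
t=4: ready={G,H} → run H
t=5: ready={G,H} → run H
t=6: ready={G,H} → run H
t=7: ready={G} → run G
t=8: ready={G} → run G
t=9: ready={G} → run G
t=10: ready={G} → run G
t=11: ready={G} → run G
t=12: ready={G} → run G
t=13: (idle)
t=14: (idle)

running at tick 5 = H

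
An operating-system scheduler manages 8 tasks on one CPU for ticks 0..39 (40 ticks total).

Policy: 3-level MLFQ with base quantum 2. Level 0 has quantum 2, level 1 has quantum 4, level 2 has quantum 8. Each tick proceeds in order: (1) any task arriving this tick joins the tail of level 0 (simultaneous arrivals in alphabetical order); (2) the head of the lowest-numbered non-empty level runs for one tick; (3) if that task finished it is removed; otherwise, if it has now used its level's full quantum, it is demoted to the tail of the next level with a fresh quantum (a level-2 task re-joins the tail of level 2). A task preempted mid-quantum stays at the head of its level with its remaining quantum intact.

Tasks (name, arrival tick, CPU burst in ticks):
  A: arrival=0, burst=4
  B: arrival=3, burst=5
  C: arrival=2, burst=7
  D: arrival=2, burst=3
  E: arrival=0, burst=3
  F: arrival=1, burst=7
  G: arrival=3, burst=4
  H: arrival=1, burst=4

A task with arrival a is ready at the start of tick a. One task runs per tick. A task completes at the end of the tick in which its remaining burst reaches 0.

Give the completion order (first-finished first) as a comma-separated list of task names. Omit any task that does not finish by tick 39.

t=0: L0/L1/L2 = AE/-/- → run A
t=1: L0/L1/L2 = AEFH/-/- → run A
t=2: L0/L1/L2 = EFHCD/A/- → run E
t=3: L0/L1/L2 = EFHCDBG/A/- → run E
t=4: L0/L1/L2 = FHCDBG/AE/- → run F
t=5: L0/L1/L2 = FHCDBG/AE/- → run F
t=6: L0/L1/L2 = HCDBG/AEF/- → run H
t=7: L0/L1/L2 = HCDBG/AEF/- → run H
t=8: L0/L1/L2 = CDBG/AEFH/- → run C
t=9: L0/L1/L2 = CDBG/AEFH/- → run C
t=10: L0/L1/L2 = DBG/AEFHC/- → run D
t=11: L0/L1/L2 = DBG/AEFHC/- → run D
t=12: L0/L1/L2 = BG/AEFHCD/- → run B
t=13: L0/L1/L2 = BG/AEFHCD/- → run B
t=14: L0/L1/L2 = G/AEFHCDB/- → run G
t=15: L0/L1/L2 = G/AEFHCDB/- → run G
t=16: L0/L1/L2 = -/AEFHCDBG/- → run A
t=17: L0/L1/L2 = -/AEFHCDBG/- → run A
t=18: L0/L1/L2 = -/EFHCDBG/- → run E
t=19: L0/L1/L2 = -/FHCDBG/- → run F
t=20: L0/L1/L2 = -/FHCDBG/- → run F
t=21: L0/L1/L2 = -/FHCDBG/- → run F
t=22: L0/L1/L2 = -/FHCDBG/- → run F
t=23: L0/L1/L2 = -/HCDBG/F → run H
t=24: L0/L1/L2 = -/HCDBG/F → run H
t=25: L0/L1/L2 = -/CDBG/F → run C
t=26: L0/L1/L2 = -/CDBG/F → run C
t=27: L0/L1/L2 = -/CDBG/F → run C
t=28: L0/L1/L2 = -/CDBG/F → run C
t=29: L0/L1/L2 = -/DBG/FC → run D
t=30: L0/L1/L2 = -/BG/FC → run B
t=31: L0/L1/L2 = -/BG/FC → run B
t=32: L0/L1/L2 = -/BG/FC → run B
t=33: L0/L1/L2 = -/G/FC → run G
t=34: L0/L1/L2 = -/G/FC → run G
t=35: L0/L1/L2 = -/-/FC → run F
t=36: L0/L1/L2 = -/-/C → run C
t=37: (idle)
t=38: (idle)
t=39: (idle)

completion order = A, E, H, D, B, G, F, C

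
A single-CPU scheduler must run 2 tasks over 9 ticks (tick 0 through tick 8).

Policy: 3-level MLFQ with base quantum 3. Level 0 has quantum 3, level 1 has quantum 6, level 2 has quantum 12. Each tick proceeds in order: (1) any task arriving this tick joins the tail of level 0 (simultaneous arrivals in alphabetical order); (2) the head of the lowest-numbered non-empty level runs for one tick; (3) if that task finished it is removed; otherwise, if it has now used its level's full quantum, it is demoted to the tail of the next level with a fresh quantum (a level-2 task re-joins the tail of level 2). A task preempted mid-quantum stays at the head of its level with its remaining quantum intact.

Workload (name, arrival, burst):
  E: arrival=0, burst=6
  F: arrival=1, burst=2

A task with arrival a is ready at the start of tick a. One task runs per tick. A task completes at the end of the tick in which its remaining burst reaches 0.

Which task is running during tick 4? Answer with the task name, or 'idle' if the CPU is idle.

t=0: L0/L1/L2 = E/-/- → run E
t=1: L0/L1/L2 = EF/-/- → run E
t=2: L0/L1/L2 = EF/-/- → run E
t=3: L0/L1/L2 = F/E/- → run F
t=4: L0/L1/L2 = F/E/- → run F
t=5: L0/L1/L2 = -/E/- → run E
t=6: L0/L1/L2 = -/E/- → run E
t=7: L0/L1/L2 = -/E/- → run E
t=8: (idle)

running at tick 4 = F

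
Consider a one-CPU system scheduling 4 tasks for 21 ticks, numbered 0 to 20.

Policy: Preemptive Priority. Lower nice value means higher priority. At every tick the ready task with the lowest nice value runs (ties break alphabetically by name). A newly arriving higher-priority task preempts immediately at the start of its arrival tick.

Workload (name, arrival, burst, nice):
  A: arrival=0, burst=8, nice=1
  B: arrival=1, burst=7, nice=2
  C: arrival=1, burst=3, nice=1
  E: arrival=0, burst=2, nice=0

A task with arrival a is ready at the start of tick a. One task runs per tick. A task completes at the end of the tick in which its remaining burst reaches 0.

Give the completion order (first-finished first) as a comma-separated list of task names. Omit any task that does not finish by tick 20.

completion order = E, A, C, B

t=0: ready={A,E} → run E
t=1: ready={A,B,C,E} → run E
t=2: ready={A,B,C} → run A
t=3: ready={A,B,C} → run A
t=4: ready={A,B,C} → run A
t=5: ready={A,B,C} → run A
t=6: ready={A,B,C} → run A
t=7: ready={A,B,C} → run A
t=8: ready={A,B,C} → run A
t=9: ready={A,B,C} → run A
t=10: ready={B,C} → run C
t=11: ready={B,C} → run C
t=12: ready={B,C} → run C
t=13: ready={B} → run B
t=14: ready={B} → run B
t=15: ready={B} → run B
t=16: ready={B} → run B
t=17: ready={B} → run B
t=18: ready={B} → run B
t=19: ready={B} → run B
t=20: (idle)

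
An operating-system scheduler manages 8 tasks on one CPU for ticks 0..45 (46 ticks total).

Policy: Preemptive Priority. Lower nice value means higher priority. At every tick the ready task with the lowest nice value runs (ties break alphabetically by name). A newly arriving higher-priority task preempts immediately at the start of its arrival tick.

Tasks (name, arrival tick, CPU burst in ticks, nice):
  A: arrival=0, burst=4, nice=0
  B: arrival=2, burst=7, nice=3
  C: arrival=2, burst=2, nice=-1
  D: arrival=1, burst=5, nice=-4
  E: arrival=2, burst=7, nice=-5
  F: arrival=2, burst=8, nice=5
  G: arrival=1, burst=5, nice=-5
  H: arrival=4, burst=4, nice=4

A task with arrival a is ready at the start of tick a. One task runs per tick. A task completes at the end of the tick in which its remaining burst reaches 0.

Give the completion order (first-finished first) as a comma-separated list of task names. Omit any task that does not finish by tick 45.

completion order = E, G, D, C, A, B, H, F

t=0: ready={A} → run A
t=1: ready={A,D,G} → run G
t=2: ready={A,B,C,D,E,F,G} → run E
t=3: ready={A,B,C,D,E,F,G} → run E
t=4: ready={A,B,C,D,E,F,G,H} → run E
t=5: ready={A,B,C,D,E,F,G,H} → run E
t=6: ready={A,B,C,D,E,F,G,H} → run E
t=7: ready={A,B,C,D,E,F,G,H} → run E
t=8: ready={A,B,C,D,E,F,G,H} → run E
t=9: ready={A,B,C,D,F,G,H} → run G
t=10: ready={A,B,C,D,F,G,H} → run G
t=11: ready={A,B,C,D,F,G,H} → run G
t=12: ready={A,B,C,D,F,G,H} → run G
t=13: ready={A,B,C,D,F,H} → run D
t=14: ready={A,B,C,D,F,H} → run D
t=15: ready={A,B,C,D,F,H} → run D
t=16: ready={A,B,C,D,F,H} → run D
t=17: ready={A,B,C,D,F,H} → run D
t=18: ready={A,B,C,F,H} → run C
t=19: ready={A,B,C,F,H} → run C
t=20: ready={A,B,F,H} → run A
t=21: ready={A,B,F,H} → run A
t=22: ready={A,B,F,H} → run A
t=23: ready={B,F,H} → run B
t=24: ready={B,F,H} → run B
t=25: ready={B,F,H} → run B
t=26: ready={B,F,H} → run B
t=27: ready={B,F,H} → run B
t=28: ready={B,F,H} → run B
t=29: ready={B,F,H} → run B
t=30: ready={F,H} → run H
t=31: ready={F,H} → run H
t=32: ready={F,H} → run H
t=33: ready={F,H} → run H
t=34: ready={F} → run F
t=35: ready={F} → run F
t=36: ready={F} → run F
t=37: ready={F} → run F
t=38: ready={F} → run F
t=39: ready={F} → run F
t=40: ready={F} → run F
t=41: ready={F} → run F
t=42: (idle)
t=43: (idle)
t=44: (idle)
t=45: (idle)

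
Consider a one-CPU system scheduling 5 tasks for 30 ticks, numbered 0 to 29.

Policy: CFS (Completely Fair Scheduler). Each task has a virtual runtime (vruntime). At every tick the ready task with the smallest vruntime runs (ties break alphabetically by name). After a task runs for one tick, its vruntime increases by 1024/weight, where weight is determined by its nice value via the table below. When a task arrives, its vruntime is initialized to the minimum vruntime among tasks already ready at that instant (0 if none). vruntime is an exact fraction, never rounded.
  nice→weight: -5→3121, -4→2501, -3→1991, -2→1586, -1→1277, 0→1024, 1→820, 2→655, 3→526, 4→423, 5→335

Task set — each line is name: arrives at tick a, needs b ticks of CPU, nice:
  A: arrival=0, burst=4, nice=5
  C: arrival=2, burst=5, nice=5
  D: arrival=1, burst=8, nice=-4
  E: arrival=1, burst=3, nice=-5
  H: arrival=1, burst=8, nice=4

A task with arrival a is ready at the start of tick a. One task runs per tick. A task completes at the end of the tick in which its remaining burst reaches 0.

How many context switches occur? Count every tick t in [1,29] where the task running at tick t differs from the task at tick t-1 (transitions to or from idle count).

context switches = 21

t=0: vr[A=0] → run A
t=1: vr[A=1024/335 D=1024/335 E=1024/335 H=1024/335] → run A
t=2: vr[A=2048/335 C=1024/335 D=1024/335 E=1024/335 H=1024/335] → run C
t=3: vr[A=2048/335 C=2048/335 D=1024/335 E=1024/335 H=1024/335] → run D
t=4: vr[A=2048/335 C=2048/335 D=2904064/837835 E=1024/335 H=1024/335] → run E
t=5: vr[A=2048/335 C=2048/335 D=2904064/837835 E=3538944/1045535 H=1024/335] → run H
t=6: vr[A=2048/335 C=2048/335 D=2904064/837835 E=3538944/1045535 H=776192/141705] → run E
t=7: vr[A=2048/335 C=2048/335 D=2904064/837835 E=3881984/1045535 H=776192/141705] → run D
t=8: vr[A=2048/335 C=2048/335 D=3247104/837835 E=3881984/1045535 H=776192/141705] → run E
t=9: vr[A=2048/335 C=2048/335 D=3247104/837835 H=776192/141705] → run D
t=10: vr[A=2048/335 C=2048/335 D=3590144/837835 H=776192/141705] → run D
t=11: vr[A=2048/335 C=2048/335 D=3933184/837835 H=776192/141705] → run D
t=12: vr[A=2048/335 C=2048/335 D=4276224/837835 H=776192/141705] → run D
t=13: vr[A=2048/335 C=2048/335 D=4619264/837835 H=776192/141705] → run H
t=14: vr[A=2048/335 C=2048/335 D=4619264/837835 H=1119232/141705] → run D
t=15: vr[A=2048/335 C=2048/335 D=4962304/837835 H=1119232/141705] → run D
t=16: vr[A=2048/335 C=2048/335 H=1119232/141705] → run A
t=17: vr[A=3072/335 C=2048/335 H=1119232/141705] → run C
t=18: vr[A=3072/335 C=3072/335 H=1119232/141705] → run H
t=19: vr[A=3072/335 C=3072/335 H=487424/47235] → run A
t=20: vr[C=3072/335 H=487424/47235] → run C
t=21: vr[C=4096/335 H=487424/47235] → run H
t=22: vr[C=4096/335 H=1805312/141705] → run C
t=23: vr[C=1024/67 H=1805312/141705] → run H
t=24: vr[C=1024/67 H=2148352/141705] → run H
t=25: vr[C=1024/67 H=830464/47235] → run C
t=26: vr[H=830464/47235] → run H
t=27: vr[H=2834432/141705] → run H
t=28: (idle)
t=29: (idle)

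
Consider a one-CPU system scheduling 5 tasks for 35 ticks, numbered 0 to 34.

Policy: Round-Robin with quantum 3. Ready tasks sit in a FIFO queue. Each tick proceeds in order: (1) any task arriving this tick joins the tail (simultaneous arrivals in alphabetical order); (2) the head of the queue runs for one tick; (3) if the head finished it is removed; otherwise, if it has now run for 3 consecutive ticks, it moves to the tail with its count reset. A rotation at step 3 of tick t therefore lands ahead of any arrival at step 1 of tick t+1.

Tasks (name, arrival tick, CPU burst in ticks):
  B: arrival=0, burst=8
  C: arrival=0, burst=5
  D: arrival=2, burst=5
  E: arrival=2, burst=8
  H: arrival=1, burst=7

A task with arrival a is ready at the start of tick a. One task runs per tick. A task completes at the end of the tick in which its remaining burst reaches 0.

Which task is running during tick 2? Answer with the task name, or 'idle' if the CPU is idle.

t=0: queue=[B,C] q_used=0 → run B
t=1: queue=[B,C,H] q_used=1 → run B
t=2: queue=[B,C,H,D,E] q_used=2 → run B
t=3: queue=[C,H,D,E,B] q_used=0 → run C
t=4: queue=[C,H,D,E,B] q_used=1 → run C
t=5: queue=[C,H,D,E,B] q_used=2 → run C
t=6: queue=[H,D,E,B,C] q_used=0 → run H
t=7: queue=[H,D,E,B,C] q_used=1 → run H
t=8: queue=[H,D,E,B,C] q_used=2 → run H
t=9: queue=[D,E,B,C,H] q_used=0 → run D
t=10: queue=[D,E,B,C,H] q_used=1 → run D
t=11: queue=[D,E,B,C,H] q_used=2 → run D
t=12: queue=[E,B,C,H,D] q_used=0 → run E
t=13: queue=[E,B,C,H,D] q_used=1 → run E
t=14: queue=[E,B,C,H,D] q_used=2 → run E
t=15: queue=[B,C,H,D,E] q_used=0 → run B
t=16: queue=[B,C,H,D,E] q_used=1 → run B
t=17: queue=[B,C,H,D,E] q_used=2 → run B
t=18: queue=[C,H,D,E,B] q_used=0 → run C
t=19: queue=[C,H,D,E,B] q_used=1 → run C
t=20: queue=[H,D,E,B] q_used=0 → run H
t=21: queue=[H,D,E,B] q_used=1 → run H
t=22: queue=[H,D,E,B] q_used=2 → run H
t=23: queue=[D,E,B,H] q_used=0 → run D
t=24: queue=[D,E,B,H] q_used=1 → run D
t=25: queue=[E,B,H] q_used=0 → run E
t=26: queue=[E,B,H] q_used=1 → run E
t=27: queue=[E,B,H] q_used=2 → run E
t=28: queue=[B,H,E] q_used=0 → run B
t=29: queue=[B,H,E] q_used=1 → run B
t=30: queue=[H,E] q_used=0 → run H
t=31: queue=[E] q_used=0 → run E
t=32: queue=[E] q_used=1 → run E
t=33: (idle)
t=34: (idle)

running at tick 2 = B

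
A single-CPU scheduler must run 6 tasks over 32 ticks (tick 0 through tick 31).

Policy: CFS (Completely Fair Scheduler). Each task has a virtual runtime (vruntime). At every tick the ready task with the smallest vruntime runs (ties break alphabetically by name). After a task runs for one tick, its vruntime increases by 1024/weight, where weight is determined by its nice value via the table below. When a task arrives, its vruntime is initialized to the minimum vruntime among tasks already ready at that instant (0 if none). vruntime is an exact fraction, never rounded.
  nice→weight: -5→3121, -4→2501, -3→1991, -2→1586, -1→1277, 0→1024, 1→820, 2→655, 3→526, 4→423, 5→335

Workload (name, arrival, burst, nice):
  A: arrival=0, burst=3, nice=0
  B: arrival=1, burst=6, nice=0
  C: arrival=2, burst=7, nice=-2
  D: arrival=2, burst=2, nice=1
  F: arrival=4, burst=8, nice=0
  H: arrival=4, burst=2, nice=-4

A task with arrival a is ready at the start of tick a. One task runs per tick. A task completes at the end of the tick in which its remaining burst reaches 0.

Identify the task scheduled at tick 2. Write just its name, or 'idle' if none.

running at tick 2 = B

t=0: vr[A=0] → run A
t=1: vr[A=1 B=1] → run A
t=2: vr[A=2 B=1 C=1 D=1] → run B
t=3: vr[A=2 B=2 C=1 D=1] → run C
t=4: vr[A=2 B=2 C=1305/793 D=1 F=1 H=1] → run D
t=5: vr[A=2 B=2 C=1305/793 D=461/205 F=1 H=1] → run F
t=6: vr[A=2 B=2 C=1305/793 D=461/205 F=2 H=1] → run H
t=7: vr[A=2 B=2 C=1305/793 D=461/205 F=2 H=3525/2501] → run H
t=8: vr[A=2 B=2 C=1305/793 D=461/205 F=2] → run C
t=9: vr[A=2 B=2 C=1817/793 D=461/205 F=2] → run A
t=10: vr[B=2 C=1817/793 D=461/205 F=2] → run B
t=11: vr[B=3 C=1817/793 D=461/205 F=2] → run F
t=12: vr[B=3 C=1817/793 D=461/205 F=3] → run D
t=13: vr[B=3 C=1817/793 F=3] → run C
t=14: vr[B=3 C=2329/793 F=3] → run C
t=15: vr[B=3 C=2841/793 F=3] → run B
t=16: vr[B=4 C=2841/793 F=3] → run F
t=17: vr[B=4 C=2841/793 F=4] → run C
t=18: vr[B=4 C=3353/793 F=4] → run B
t=19: vr[B=5 C=3353/793 F=4] → run F
t=20: vr[B=5 C=3353/793 F=5] → run C
t=21: vr[B=5 C=3865/793 F=5] → run C
t=22: vr[B=5 F=5] → run B
t=23: vr[B=6 F=5] → run F
t=24: vr[B=6 F=6] → run B
t=25: vr[F=6] → run F
t=26: vr[F=7] → run F
t=27: vr[F=8] → run F
t=28: (idle)
t=29: (idle)
t=30: (idle)
t=31: (idle)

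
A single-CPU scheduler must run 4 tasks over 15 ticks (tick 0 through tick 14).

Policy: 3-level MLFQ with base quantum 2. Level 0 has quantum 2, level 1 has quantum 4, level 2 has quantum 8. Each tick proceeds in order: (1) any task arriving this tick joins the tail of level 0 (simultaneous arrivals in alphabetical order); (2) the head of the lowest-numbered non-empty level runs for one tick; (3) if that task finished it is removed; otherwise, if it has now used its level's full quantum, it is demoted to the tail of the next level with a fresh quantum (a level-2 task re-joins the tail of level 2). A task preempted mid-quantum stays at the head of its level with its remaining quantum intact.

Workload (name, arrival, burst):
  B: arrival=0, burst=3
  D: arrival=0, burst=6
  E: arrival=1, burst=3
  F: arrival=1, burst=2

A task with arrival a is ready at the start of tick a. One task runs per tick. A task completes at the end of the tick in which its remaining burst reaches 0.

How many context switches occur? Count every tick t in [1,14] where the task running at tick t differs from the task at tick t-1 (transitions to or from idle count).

t=0: L0/L1/L2 = BD/-/- → run B
t=1: L0/L1/L2 = BDEF/-/- → run B
t=2: L0/L1/L2 = DEF/B/- → run D
t=3: L0/L1/L2 = DEF/B/- → run D
t=4: L0/L1/L2 = EF/BD/- → run E
t=5: L0/L1/L2 = EF/BD/- → run E
t=6: L0/L1/L2 = F/BDE/- → run F
t=7: L0/L1/L2 = F/BDE/- → run F
t=8: L0/L1/L2 = -/BDE/- → run B
t=9: L0/L1/L2 = -/DE/- → run D
t=10: L0/L1/L2 = -/DE/- → run D
t=11: L0/L1/L2 = -/DE/- → run D
t=12: L0/L1/L2 = -/DE/- → run D
t=13: L0/L1/L2 = -/E/- → run E
t=14: (idle)

context switches = 7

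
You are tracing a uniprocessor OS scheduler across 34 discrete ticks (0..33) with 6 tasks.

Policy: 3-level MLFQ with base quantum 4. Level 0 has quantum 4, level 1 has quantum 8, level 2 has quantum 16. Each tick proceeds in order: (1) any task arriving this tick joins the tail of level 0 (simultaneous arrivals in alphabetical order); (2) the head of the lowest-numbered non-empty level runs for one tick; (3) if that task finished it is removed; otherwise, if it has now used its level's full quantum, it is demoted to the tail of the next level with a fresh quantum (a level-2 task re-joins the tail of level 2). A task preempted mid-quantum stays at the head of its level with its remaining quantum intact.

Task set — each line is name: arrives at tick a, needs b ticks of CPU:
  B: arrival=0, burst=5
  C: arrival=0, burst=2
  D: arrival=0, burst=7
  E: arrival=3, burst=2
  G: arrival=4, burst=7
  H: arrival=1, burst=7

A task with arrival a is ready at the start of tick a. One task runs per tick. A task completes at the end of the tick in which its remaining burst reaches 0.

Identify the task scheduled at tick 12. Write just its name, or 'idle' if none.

t=0: L0/L1/L2 = BCD/-/- → run B
t=1: L0/L1/L2 = BCDH/-/- → run B
t=2: L0/L1/L2 = BCDH/-/- → run B
t=3: L0/L1/L2 = BCDHE/-/- → run B
t=4: L0/L1/L2 = CDHEG/B/- → run C
t=5: L0/L1/L2 = CDHEG/B/- → run C
t=6: L0/L1/L2 = DHEG/B/- → run D
t=7: L0/L1/L2 = DHEG/B/- → run D
t=8: L0/L1/L2 = DHEG/B/- → run D
t=9: L0/L1/L2 = DHEG/B/- → run D
t=10: L0/L1/L2 = HEG/BD/- → run H
t=11: L0/L1/L2 = HEG/BD/- → run H
t=12: L0/L1/L2 = HEG/BD/- → run H
t=13: L0/L1/L2 = HEG/BD/- → run H
t=14: L0/L1/L2 = EG/BDH/- → run E
t=15: L0/L1/L2 = EG/BDH/- → run E
t=16: L0/L1/L2 = G/BDH/- → run G
t=17: L0/L1/L2 = G/BDH/- → run G
t=18: L0/L1/L2 = G/BDH/- → run G
t=19: L0/L1/L2 = G/BDH/- → run G
t=20: L0/L1/L2 = -/BDHG/- → run B
t=21: L0/L1/L2 = -/DHG/- → run D
t=22: L0/L1/L2 = -/DHG/- → run D
t=23: L0/L1/L2 = -/DHG/- → run D
t=24: L0/L1/L2 = -/HG/- → run H
t=25: L0/L1/L2 = -/HG/- → run H
t=26: L0/L1/L2 = -/HG/- → run H
t=27: L0/L1/L2 = -/G/- → run G
t=28: L0/L1/L2 = -/G/- → run G
t=29: L0/L1/L2 = -/G/- → run G
t=30: (idle)
t=31: (idle)
t=32: (idle)
t=33: (idle)

running at tick 12 = H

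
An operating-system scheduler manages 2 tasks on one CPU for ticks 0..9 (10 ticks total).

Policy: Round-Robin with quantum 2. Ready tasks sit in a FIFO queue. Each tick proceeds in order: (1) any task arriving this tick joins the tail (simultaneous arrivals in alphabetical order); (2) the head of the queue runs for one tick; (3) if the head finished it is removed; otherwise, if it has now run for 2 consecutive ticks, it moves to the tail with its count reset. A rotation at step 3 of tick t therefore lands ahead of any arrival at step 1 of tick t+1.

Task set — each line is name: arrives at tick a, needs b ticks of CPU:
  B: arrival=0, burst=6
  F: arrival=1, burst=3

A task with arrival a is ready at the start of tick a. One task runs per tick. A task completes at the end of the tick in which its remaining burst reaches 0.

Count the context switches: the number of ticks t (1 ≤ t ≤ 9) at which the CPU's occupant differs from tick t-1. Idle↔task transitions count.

t=0: queue=[B] q_used=0 → run B
t=1: queue=[B,F] q_used=1 → run B
t=2: queue=[F,B] q_used=0 → run F
t=3: queue=[F,B] q_used=1 → run F
t=4: queue=[B,F] q_used=0 → run B
t=5: queue=[B,F] q_used=1 → run B
t=6: queue=[F,B] q_used=0 → run F
t=7: queue=[B] q_used=0 → run B
t=8: queue=[B] q_used=1 → run B
t=9: (idle)

context switches = 5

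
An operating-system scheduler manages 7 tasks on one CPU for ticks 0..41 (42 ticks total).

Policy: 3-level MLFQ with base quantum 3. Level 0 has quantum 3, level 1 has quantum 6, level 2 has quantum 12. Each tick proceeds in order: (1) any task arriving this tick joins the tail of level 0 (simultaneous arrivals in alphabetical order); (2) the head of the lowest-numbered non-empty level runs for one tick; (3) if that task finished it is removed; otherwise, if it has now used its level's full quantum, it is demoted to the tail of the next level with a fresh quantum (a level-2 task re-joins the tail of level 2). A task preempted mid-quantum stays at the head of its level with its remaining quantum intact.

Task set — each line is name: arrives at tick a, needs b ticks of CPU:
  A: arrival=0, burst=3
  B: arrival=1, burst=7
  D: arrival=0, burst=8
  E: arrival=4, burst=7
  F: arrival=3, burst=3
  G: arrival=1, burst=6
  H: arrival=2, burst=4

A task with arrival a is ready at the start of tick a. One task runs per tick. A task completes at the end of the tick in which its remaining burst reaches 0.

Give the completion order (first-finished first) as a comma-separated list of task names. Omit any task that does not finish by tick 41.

t=0: L0/L1/L2 = AD/-/- → run A
t=1: L0/L1/L2 = ADBG/-/- → run A
t=2: L0/L1/L2 = ADBGH/-/- → run A
t=3: L0/L1/L2 = DBGHF/-/- → run D
t=4: L0/L1/L2 = DBGHFE/-/- → run D
t=5: L0/L1/L2 = DBGHFE/-/- → run D
t=6: L0/L1/L2 = BGHFE/D/- → run B
t=7: L0/L1/L2 = BGHFE/D/- → run B
t=8: L0/L1/L2 = BGHFE/D/- → run B
t=9: L0/L1/L2 = GHFE/DB/- → run G
t=10: L0/L1/L2 = GHFE/DB/- → run G
t=11: L0/L1/L2 = GHFE/DB/- → run G
t=12: L0/L1/L2 = HFE/DBG/- → run H
t=13: L0/L1/L2 = HFE/DBG/- → run H
t=14: L0/L1/L2 = HFE/DBG/- → run H
t=15: L0/L1/L2 = FE/DBGH/- → run F
t=16: L0/L1/L2 = FE/DBGH/- → run F
t=17: L0/L1/L2 = FE/DBGH/- → run F
t=18: L0/L1/L2 = E/DBGH/- → run E
t=19: L0/L1/L2 = E/DBGH/- → run E
t=20: L0/L1/L2 = E/DBGH/- → run E
t=21: L0/L1/L2 = -/DBGHE/- → run D
t=22: L0/L1/L2 = -/DBGHE/- → run D
t=23: L0/L1/L2 = -/DBGHE/- → run D
t=24: L0/L1/L2 = -/DBGHE/- → run D
t=25: L0/L1/L2 = -/DBGHE/- → run D
t=26: L0/L1/L2 = -/BGHE/- → run B
t=27: L0/L1/L2 = -/BGHE/- → run B
t=28: L0/L1/L2 = -/BGHE/- → run B
t=29: L0/L1/L2 = -/BGHE/- → run B
t=30: L0/L1/L2 = -/GHE/- → run G
t=31: L0/L1/L2 = -/GHE/- → run G
t=32: L0/L1/L2 = -/GHE/- → run G
t=33: L0/L1/L2 = -/HE/- → run H
t=34: L0/L1/L2 = -/E/- → run E
t=35: L0/L1/L2 = -/E/- → run E
t=36: L0/L1/L2 = -/E/- → run E
t=37: L0/L1/L2 = -/E/- → run E
t=38: (idle)
t=39: (idle)
t=40: (idle)
t=41: (idle)

completion order = A, F, D, B, G, H, E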